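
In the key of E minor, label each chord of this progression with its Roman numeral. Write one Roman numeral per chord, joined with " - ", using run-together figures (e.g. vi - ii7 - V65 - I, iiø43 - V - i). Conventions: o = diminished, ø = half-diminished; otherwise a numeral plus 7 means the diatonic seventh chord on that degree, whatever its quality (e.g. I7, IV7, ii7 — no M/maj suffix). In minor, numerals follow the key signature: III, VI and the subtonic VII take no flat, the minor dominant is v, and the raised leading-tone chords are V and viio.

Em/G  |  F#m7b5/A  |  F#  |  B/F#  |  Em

i6 - iiø65 - V/V - V64 - i

Em/G has root E, degree 1 in E minor, so i6.
F#m7b5/A has root F#, degree 2 in E minor, so iiø65.
F# is the secondary dominant of V (major triad on F#): V/V.
B/F#: major triad on B = scale degree 5 → V64.
Em has root E, degree 1 in E minor, so i.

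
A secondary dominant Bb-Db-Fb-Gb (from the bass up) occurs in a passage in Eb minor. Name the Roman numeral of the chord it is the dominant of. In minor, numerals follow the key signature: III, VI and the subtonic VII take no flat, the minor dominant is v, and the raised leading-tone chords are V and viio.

The chord is a dominant seventh chord on Gb.
A dominant resolves down a perfect fifth: Gb → Cb. In Eb minor, Cb is scale degree 6, i.e. VI.

VI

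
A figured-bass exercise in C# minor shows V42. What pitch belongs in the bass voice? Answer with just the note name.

V in C# minor has root G#; the chord is G#-B#-D#-F#.
The figure 42 means third inversion — the seventh is in the bass.

F#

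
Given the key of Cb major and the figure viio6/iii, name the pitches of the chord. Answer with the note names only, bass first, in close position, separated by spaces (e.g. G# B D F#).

F Ab D

viio6/iii is a secondary leading-tone chord. The target iii is Eb in Cb major; the applied chord is rooted a semitone below, on D.
Building a diminished triad on D gives D-F-Ab.
With the 6 figure the chord is in first inversion; from the bass F upward in close position it reads F-Ab-D.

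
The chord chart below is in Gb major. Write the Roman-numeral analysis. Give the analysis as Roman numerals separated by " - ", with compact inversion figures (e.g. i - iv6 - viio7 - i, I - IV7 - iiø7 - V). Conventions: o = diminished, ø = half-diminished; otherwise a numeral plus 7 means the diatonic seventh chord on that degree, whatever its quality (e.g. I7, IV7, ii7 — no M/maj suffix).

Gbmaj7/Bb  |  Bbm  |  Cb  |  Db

Gbmaj7/Bb has root Gb, degree 1 in Gb major, so I65.
Bbm has root Bb, degree 3 in Gb major, so iii.
Cb has root Cb, degree 4 in Gb major, so IV.
Db: major triad on Db = scale degree 5 → V.

I65 - iii - IV - V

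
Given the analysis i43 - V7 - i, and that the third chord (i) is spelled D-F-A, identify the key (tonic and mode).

D minor

The chord Dm is a minor triad rooted on D; its label is i.
If D is scale degree 1 and the mode makes that degree carry a minor triad, the tonic is D and the mode is minor.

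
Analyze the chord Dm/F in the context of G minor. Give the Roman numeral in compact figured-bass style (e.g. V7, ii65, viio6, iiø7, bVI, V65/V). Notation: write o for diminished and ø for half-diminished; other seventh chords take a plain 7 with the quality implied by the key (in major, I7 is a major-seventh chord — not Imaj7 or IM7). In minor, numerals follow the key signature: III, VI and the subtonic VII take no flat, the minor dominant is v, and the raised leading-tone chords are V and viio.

v6

Stacked in thirds the chord is D-F-A: a minor triad on D.
D is scale degree 5 in G minor, and a minor triad on that degree is written v.
With F in the bass the chord is in first inversion, so the figured bass is 6.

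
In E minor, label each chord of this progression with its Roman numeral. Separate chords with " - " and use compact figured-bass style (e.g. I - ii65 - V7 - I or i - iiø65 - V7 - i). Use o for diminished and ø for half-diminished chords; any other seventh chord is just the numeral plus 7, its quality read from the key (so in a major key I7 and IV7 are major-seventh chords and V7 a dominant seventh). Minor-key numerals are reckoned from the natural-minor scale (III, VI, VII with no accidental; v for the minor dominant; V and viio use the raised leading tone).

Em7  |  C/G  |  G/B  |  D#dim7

Em7: minor seventh chord on E = scale degree 1 → i7.
C/G: major triad on C = scale degree 6 → VI64.
G/B: root G is the mediant; major triad there is III6.
D#dim7: fully diminished seventh chord on D# = scale degree 7 → viio7.

i7 - VI64 - III6 - viio7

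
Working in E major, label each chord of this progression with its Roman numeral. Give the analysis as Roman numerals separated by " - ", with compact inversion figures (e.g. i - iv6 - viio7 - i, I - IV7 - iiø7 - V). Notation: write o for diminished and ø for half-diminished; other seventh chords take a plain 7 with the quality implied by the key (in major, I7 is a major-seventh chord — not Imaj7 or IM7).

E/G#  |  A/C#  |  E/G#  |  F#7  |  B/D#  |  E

I6 - IV6 - I6 - V7/V - V6 - I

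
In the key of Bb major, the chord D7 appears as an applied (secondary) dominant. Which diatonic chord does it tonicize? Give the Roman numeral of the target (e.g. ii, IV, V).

vi

The chord is a dominant seventh chord on D.
A dominant resolves down a perfect fifth: D → G. In Bb major, G is scale degree 6, i.e. vi.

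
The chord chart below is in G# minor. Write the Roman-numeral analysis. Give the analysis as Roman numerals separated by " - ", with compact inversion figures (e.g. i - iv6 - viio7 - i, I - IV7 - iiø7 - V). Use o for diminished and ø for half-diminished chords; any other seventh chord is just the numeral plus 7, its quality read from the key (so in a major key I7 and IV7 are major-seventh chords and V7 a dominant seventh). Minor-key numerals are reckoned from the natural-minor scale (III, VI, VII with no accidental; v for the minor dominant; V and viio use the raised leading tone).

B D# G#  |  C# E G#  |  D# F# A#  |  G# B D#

i6 - iv - v - i

B-D#-G#: minor triad on G# = scale degree 1 → i6.
C#-E-G#: root C# is the subdominant; minor triad there is iv.
D#-F#-A#: minor triad on D# = scale degree 5 → v.
G#-B-D#: root G# is the tonic; minor triad there is i.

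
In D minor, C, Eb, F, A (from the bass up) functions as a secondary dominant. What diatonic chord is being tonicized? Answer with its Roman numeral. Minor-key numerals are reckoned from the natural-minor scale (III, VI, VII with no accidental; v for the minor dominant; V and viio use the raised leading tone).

VI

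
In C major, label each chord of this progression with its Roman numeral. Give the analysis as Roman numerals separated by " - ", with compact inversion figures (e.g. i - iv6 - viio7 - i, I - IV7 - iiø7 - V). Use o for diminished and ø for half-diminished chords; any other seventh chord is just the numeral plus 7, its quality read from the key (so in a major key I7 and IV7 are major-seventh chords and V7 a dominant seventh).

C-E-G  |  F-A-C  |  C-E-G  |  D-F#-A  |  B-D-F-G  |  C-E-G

C-E-G: root C is the tonic; major triad there is I.
F-A-C has root F, degree 4 in C major, so IV.
C-E-G has root C, degree 1 in C major, so I.
D-F#-A: a major triad on D, the applied dominant of V → V/V.
B-D-F-G: root G is the dominant; dominant seventh chord there is V65.
C-E-G has root C, degree 1 in C major, so I.

I - IV - I - V/V - V65 - I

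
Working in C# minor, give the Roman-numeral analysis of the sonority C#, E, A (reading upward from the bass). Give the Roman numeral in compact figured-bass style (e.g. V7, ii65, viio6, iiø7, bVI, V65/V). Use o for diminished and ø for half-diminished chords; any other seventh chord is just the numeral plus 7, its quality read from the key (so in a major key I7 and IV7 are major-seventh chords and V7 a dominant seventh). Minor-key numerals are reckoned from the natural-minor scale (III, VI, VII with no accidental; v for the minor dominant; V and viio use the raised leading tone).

VI6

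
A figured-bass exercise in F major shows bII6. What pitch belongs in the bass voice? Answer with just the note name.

bII in F major has root Gb; the chord is Gb-Bb-Db.
The figure 6 means first inversion — the third is in the bass.

Bb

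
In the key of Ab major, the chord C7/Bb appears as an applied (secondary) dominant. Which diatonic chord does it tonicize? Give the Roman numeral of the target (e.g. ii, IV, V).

vi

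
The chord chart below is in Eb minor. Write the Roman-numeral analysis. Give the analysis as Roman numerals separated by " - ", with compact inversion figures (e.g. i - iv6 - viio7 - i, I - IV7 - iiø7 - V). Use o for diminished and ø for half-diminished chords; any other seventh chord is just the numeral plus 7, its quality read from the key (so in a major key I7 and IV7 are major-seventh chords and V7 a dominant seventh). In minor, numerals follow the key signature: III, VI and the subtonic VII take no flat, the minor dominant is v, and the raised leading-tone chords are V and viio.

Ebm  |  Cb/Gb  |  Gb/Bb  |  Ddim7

i - VI64 - III6 - viio7

Ebm: root Eb is the tonic; minor triad there is i.
Cb/Gb has root Cb, degree 6 in Eb minor, so VI64.
Gb/Bb: major triad on Gb = scale degree 3 → III6.
Ddim7: fully diminished seventh chord on D = scale degree 7 → viio7.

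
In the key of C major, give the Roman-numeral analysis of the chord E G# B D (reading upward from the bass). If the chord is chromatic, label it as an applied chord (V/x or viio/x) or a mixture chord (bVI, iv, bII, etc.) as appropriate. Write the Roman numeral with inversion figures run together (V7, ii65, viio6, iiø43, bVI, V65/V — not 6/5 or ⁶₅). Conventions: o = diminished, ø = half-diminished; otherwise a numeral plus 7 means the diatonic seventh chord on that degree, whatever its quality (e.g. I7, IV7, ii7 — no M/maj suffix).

The pitches E-G#-B-D form a dominant seventh chord rooted on E.
E is not a diatonic chord root with this quality in C major, but it lies a perfect fifth above A (vi), so the chord functions as an applied dominant of vi.

V7/vi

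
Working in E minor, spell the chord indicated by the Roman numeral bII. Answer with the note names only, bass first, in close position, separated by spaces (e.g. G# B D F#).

bII is the Neapolitan chord — a major triad on the lowered second degree. In E minor that root is F.
So the chord is F-A-C, a major triad.

F A C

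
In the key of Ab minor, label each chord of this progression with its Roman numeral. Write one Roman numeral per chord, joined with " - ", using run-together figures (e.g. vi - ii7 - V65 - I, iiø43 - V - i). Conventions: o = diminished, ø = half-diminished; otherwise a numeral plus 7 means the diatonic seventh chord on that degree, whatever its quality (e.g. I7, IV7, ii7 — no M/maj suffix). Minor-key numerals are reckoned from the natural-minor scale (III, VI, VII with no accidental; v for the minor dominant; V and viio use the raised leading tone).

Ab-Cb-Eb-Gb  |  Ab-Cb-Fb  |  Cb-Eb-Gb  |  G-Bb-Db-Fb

Ab-Cb-Eb-Gb: minor seventh chord on Ab = scale degree 1 → i7.
Ab-Cb-Fb has root Fb, degree 6 in Ab minor, so VI6.
Cb-Eb-Gb has root Cb, degree 3 in Ab minor, so III.
G-Bb-Db-Fb has root G, degree 7 in Ab minor, so viio7.

i7 - VI6 - III - viio7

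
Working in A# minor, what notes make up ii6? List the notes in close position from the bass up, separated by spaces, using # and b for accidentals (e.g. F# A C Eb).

D# F## B#

Scale degree 2 in A# minor is B#; here the chord built on it is altered to a minor triad. ii6 is the minor supertonic, borrowed from the parallel major (the Dorian ii).
So the chord is B#-D#-F##, a minor triad.
With the 6 figure the chord is in first inversion; from the bass D# upward in close position it reads D#-F##-B#.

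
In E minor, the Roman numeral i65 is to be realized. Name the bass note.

G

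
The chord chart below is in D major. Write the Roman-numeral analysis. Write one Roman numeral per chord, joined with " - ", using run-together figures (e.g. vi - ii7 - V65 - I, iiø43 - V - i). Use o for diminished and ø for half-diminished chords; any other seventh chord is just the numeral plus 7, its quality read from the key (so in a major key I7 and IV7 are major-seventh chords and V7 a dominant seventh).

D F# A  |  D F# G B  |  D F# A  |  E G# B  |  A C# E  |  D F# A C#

D-F#-A: major triad on D = scale degree 1 → I.
D-F#-G-B: major seventh chord on G = scale degree 4 → IV43.
D-F#-A: root D is the tonic; major triad there is I.
E-G#-B is the secondary dominant of V (major triad on E): V/V.
A-C#-E has root A, degree 5 in D major, so V.
D-F#-A-C#: root D is the tonic; major seventh chord there is I7.

I - IV43 - I - V/V - V - I7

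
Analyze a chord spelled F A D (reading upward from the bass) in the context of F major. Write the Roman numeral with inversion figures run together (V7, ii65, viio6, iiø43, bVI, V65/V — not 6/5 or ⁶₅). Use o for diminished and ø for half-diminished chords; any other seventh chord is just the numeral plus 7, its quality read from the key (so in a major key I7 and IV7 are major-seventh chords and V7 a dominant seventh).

Stacked in thirds the chord is D-F-A: a minor triad on D.
In F major, D is the submediant; the diatonic minor triad there is vi.
With F in the bass the chord is in first inversion, so the figured bass is 6.

vi6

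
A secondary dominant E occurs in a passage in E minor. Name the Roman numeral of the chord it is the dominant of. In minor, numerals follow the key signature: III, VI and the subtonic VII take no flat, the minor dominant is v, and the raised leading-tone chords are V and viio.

The chord is a major triad on E.
A dominant resolves down a perfect fifth: E → A. In E minor, A is scale degree 4, i.e. iv.

iv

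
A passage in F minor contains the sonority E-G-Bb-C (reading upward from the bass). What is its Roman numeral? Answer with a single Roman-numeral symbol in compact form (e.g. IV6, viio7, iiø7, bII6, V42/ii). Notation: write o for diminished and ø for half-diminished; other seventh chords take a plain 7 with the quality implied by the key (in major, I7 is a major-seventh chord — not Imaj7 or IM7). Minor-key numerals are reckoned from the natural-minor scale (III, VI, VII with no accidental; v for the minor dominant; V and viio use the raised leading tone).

Stacked in thirds the chord is C-E-G-Bb: a dominant seventh chord on C.
C is scale degree 5 in F minor, and a dominant seventh chord on that degree is written V7.
With E in the bass the chord is in first inversion, so the figured bass is 65.

V65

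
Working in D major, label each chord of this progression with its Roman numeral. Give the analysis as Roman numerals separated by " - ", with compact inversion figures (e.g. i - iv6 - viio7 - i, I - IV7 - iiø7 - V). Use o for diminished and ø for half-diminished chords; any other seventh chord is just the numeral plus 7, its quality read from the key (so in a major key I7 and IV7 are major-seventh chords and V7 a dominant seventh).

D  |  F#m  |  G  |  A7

I - iii - IV - V7

D: root D is the tonic; major triad there is I.
F#m: minor triad on F# = scale degree 3 → iii.
G has root G, degree 4 in D major, so IV.
A7: dominant seventh chord on A = scale degree 5 → V7.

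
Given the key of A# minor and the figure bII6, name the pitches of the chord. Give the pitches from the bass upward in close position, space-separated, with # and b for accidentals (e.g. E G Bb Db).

Scale degree 2 in A# minor is B#; lowering it a half step gives B. bII6 is the Neapolitan sixth — a major triad on the lowered second degree, here in its customary first inversion.
So the chord is B-D#-F#.
The figured bass 6 indicates first inversion, placing the third (D#) in the bass: D#-F#-B.

D# F# B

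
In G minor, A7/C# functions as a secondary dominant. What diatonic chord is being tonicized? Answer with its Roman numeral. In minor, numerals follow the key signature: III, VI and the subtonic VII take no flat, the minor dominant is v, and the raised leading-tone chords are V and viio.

The chord is a dominant seventh chord on A.
A dominant resolves down a perfect fifth: A → D. In G minor, D is scale degree 5, i.e. V.

V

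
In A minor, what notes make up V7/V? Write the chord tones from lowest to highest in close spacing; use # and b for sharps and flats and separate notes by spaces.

B D# F# A

The slash means an applied dominant: we want the dominant of V. In A minor, V is E major, and its dominant is built on B.
Building a dominant seventh chord on B gives B-D#-F#-A.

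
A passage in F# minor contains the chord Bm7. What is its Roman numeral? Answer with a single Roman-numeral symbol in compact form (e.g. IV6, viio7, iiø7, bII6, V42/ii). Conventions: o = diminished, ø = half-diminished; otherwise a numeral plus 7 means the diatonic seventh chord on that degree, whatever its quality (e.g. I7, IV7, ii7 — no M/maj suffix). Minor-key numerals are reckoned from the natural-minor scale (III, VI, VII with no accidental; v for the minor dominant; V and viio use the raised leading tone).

iv7

Stacked in thirds the chord is B-D-F#-A: a minor seventh chord on B.
B is scale degree 4 in F# minor, and a minor seventh chord on that degree is written iv7.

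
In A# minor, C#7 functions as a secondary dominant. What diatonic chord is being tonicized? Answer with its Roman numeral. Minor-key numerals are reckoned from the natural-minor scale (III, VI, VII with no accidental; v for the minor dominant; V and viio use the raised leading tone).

The chord is a dominant seventh chord on C#.
A dominant resolves down a perfect fifth: C# → F#. In A# minor, F# is scale degree 6, i.e. VI.

VI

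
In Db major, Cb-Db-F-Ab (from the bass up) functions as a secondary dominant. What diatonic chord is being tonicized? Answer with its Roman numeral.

IV

The chord is a dominant seventh chord on Db.
A dominant resolves down a perfect fifth: Db → Gb. In Db major, Gb is scale degree 4, i.e. IV.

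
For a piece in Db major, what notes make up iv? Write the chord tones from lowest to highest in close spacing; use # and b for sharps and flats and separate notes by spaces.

Scale degree 4 in Db major is Gb; here the chord built on it is altered to a minor triad. iv is the minor subdominant, borrowed from the parallel minor.
So the chord is Gb-Bbb-Db.

Gb Bbb Db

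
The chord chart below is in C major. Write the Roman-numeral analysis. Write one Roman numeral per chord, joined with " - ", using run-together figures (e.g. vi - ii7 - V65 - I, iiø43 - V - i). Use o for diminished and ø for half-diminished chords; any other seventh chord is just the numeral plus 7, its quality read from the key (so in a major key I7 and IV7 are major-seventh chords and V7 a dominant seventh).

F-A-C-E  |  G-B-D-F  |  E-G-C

F-A-C-E: root F is the subdominant; major seventh chord there is IV7.
G-B-D-F: root G is the dominant; dominant seventh chord there is V7.
E-G-C: major triad on C = scale degree 1 → I6.

IV7 - V7 - I6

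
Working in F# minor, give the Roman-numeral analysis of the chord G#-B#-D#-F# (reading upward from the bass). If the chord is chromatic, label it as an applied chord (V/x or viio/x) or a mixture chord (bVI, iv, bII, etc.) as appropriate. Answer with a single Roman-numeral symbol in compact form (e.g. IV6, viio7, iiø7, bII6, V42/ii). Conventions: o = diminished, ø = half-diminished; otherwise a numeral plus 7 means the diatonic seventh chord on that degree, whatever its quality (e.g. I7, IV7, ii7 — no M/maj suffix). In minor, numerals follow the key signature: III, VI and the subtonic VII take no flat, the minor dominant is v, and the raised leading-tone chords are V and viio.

V7/V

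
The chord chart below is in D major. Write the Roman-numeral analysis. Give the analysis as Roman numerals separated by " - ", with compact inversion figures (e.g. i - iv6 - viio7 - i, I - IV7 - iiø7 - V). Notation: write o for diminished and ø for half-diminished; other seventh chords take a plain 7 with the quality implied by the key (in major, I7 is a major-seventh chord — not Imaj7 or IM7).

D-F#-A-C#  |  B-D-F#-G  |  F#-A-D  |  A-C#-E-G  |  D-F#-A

I7 - IV65 - I6 - V7 - I

D-F#-A-C# has root D, degree 1 in D major, so I7.
B-D-F#-G: major seventh chord on G = scale degree 4 → IV65.
F#-A-D has root D, degree 1 in D major, so I6.
A-C#-E-G: root A is the dominant; dominant seventh chord there is V7.
D-F#-A: major triad on D = scale degree 1 → I.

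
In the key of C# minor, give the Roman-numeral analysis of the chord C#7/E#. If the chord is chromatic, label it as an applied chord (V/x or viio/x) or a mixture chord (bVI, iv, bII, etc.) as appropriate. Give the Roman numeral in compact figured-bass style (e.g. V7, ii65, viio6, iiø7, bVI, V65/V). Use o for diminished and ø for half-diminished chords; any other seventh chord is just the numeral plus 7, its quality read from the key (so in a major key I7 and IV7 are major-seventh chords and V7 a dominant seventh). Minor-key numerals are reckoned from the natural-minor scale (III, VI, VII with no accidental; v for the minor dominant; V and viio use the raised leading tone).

V65/iv

Stacked in thirds the chord is C#-E#-G#-B: a dominant seventh chord on C#.
C# is not a diatonic chord root with this quality in C# minor, but it lies a perfect fifth above F# (iv), so the chord functions as an applied dominant of iv.
With E# in the bass the chord is in first inversion, so the figured bass is 65.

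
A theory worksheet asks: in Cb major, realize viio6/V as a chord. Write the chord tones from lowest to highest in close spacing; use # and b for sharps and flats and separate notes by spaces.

The slash marks an applied leading-tone chord: viio of V. In Cb major, V is Gb, so the leading tone to it is F, a half step below.
Building a diminished triad on F gives F-Ab-Cb.
The figured bass 6 indicates first inversion, placing the third (Ab) in the bass: Ab-Cb-F.

Ab Cb F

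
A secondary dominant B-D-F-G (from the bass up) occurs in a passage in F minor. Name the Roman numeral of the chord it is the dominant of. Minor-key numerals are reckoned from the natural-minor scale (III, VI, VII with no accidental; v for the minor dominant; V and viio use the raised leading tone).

The chord is a dominant seventh chord on G.
A dominant resolves down a perfect fifth: G → C. In F minor, C is scale degree 5, i.e. V.

V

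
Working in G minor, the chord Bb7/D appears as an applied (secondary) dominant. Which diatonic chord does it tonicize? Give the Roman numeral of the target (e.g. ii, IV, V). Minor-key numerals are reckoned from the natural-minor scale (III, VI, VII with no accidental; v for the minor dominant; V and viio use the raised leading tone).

VI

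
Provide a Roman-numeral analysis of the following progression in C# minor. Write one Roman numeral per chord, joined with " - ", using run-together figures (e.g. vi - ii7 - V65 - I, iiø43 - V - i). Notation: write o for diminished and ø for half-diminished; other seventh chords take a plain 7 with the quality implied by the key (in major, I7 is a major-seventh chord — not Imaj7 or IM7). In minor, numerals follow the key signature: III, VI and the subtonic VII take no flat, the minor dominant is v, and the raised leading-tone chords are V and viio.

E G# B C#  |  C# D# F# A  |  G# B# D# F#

i65 - iiø42 - V7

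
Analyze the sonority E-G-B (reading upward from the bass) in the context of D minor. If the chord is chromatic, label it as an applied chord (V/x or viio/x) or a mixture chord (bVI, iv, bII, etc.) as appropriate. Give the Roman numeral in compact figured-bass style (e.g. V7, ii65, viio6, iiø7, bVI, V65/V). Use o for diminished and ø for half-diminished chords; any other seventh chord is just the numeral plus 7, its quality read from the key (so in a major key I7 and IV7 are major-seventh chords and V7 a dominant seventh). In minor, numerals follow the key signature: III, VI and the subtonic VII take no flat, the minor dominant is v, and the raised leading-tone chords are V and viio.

ii

The pitches E-G-B form a minor triad rooted on E.
E is the second degree of D minor. This is the minor supertonic, borrowed from the parallel major (the Dorian ii).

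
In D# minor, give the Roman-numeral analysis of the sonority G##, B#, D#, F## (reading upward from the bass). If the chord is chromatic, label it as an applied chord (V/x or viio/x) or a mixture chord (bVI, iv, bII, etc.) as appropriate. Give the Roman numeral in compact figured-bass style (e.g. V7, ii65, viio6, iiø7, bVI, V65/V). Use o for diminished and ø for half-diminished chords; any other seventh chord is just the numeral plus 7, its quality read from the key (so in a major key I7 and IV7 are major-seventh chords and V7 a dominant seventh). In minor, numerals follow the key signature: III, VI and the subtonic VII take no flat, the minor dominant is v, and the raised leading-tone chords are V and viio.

viiø7/V

The pitches G##-B#-D#-F## form a half-diminished seventh chord rooted on G##.
G## sits a half step below A# (V in D# minor); a diminished chord there is the applied leading-tone chord of V.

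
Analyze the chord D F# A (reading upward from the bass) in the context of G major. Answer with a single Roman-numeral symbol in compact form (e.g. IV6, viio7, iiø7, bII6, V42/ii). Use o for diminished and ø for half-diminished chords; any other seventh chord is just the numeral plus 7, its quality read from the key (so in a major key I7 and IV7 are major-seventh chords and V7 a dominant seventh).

The pitches D-F#-A form a major triad rooted on D.
D is scale degree 5 in G major, and a major triad on that degree is written V.

V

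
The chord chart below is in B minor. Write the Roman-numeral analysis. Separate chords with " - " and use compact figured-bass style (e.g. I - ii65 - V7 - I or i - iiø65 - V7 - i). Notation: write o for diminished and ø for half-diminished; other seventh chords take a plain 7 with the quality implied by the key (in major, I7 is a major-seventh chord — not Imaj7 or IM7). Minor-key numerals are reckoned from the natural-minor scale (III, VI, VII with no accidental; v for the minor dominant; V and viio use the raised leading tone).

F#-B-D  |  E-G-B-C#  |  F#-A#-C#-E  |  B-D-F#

i64 - iiø65 - V7 - i

F#-B-D has root B, degree 1 in B minor, so i64.
E-G-B-C#: root C# is the supertonic; half-diminished seventh chord there is iiø65.
F#-A#-C#-E has root F#, degree 5 in B minor, so V7.
B-D-F#: root B is the tonic; minor triad there is i.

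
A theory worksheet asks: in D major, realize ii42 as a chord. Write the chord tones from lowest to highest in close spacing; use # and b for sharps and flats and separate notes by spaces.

D E G B

In D major, scale degree 2 is E, and the diatonic chord built there is a minor seventh chord.
That chord is spelled E-G-B-D.
With the 42 figure the chord is in third inversion; from the bass D upward in close position it reads D-E-G-B.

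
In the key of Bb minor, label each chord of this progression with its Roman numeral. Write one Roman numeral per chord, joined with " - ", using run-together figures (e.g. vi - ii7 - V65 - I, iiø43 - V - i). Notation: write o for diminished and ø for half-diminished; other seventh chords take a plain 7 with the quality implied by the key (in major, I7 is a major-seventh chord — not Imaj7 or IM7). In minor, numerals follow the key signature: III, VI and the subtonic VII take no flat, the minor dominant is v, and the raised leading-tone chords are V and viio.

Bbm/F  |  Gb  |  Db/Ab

i64 - VI - III64

Bbm/F: root Bb is the tonic; minor triad there is i64.
Gb: major triad on Gb = scale degree 6 → VI.
Db/Ab: root Db is the mediant; major triad there is III64.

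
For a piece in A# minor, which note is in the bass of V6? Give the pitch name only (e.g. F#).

V in A# minor has root E#; the chord is E#-G##-B#.
The figure 6 means first inversion — the third is in the bass.

G##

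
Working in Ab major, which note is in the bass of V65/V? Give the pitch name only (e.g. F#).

The applied chord V65/V is rooted on Bb: Bb-D-F-Ab.
The figure 65 means first inversion — the third is in the bass.

D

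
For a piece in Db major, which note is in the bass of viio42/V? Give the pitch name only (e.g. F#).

The applied chord viio42/V is rooted on G: G-Bb-Db-Fb.
The figure 42 means third inversion — the seventh is in the bass.

Fb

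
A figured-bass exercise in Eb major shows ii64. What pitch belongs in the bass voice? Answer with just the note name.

C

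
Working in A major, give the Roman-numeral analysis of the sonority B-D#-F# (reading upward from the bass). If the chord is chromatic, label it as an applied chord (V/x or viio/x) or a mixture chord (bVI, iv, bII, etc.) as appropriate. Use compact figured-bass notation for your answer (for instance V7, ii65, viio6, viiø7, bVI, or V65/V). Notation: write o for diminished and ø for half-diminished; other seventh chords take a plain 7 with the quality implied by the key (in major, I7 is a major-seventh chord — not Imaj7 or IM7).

Stacked in thirds the chord is B-D#-F#: a major triad on B.
B is not a diatonic chord root with this quality in A major, but it lies a perfect fifth above E (V), so the chord functions as an applied dominant of V.

V/V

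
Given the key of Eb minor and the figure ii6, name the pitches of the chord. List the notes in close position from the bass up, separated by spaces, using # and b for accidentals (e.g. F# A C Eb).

Scale degree 2 in Eb minor is F; here the chord built on it is altered to a minor triad. ii6 is the minor supertonic, borrowed from the parallel major (the Dorian ii).
So the chord is F-Ab-C, a minor triad.
The figured bass 6 indicates first inversion, placing the third (Ab) in the bass: Ab-C-F.

Ab C F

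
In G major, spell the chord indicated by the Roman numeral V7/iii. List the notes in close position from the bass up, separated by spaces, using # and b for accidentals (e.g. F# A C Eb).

The slash means an applied dominant: we want the dominant of iii. In G major, iii is B minor, and its dominant is built on F#.
Building a dominant seventh chord on F# gives F#-A#-C#-E.

F# A# C# E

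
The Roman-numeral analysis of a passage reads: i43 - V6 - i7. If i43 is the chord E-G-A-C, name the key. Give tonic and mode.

A minor

The anchor chord is a minor seventh chord on A, labeled i43.
If A is scale degree 1 and the mode makes that degree carry a minor seventh chord, the tonic is A and the mode is minor.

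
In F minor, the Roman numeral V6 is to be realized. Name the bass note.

V in F minor has root C; the chord is C-E-G.
The figure 6 means first inversion — the third is in the bass.

E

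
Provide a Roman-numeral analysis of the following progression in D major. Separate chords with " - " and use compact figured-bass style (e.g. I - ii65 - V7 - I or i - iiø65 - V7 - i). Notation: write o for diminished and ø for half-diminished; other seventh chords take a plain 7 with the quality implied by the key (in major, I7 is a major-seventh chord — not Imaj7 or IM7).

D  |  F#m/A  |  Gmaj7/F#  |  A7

I - iii6 - IV42 - V7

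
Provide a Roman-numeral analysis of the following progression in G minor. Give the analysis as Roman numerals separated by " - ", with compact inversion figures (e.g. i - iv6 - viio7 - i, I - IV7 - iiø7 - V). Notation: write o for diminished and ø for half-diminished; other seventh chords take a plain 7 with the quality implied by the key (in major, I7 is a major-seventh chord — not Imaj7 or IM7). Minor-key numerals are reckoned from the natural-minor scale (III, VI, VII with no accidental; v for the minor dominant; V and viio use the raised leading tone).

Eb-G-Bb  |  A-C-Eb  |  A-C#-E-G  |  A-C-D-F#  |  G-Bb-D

VI - iio - V7/V - V43 - i

Eb-G-Bb has root Eb, degree 6 in G minor, so VI.
A-C-Eb has root A, degree 2 in G minor, so iio.
A-C#-E-G: chromatic; A is V of V, so V7/V.
A-C-D-F#: dominant seventh chord on D = scale degree 5 → V43.
G-Bb-D has root G, degree 1 in G minor, so i.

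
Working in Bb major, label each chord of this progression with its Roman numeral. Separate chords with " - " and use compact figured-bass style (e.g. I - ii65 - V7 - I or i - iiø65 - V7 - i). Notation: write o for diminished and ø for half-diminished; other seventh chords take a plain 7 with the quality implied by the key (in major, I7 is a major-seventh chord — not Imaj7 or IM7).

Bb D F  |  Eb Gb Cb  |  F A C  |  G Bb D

I - bII6 - V - vi

Bb-D-F: root Bb is the tonic; major triad there is I.
Eb-Gb-Cb: Cb with this quality isn't in the key; a major triad on b2 is the Neapolitan sixth, bII6 (third, Eb, in the bass — hence the 6).
F-A-C: root F is the dominant; major triad there is V.
G-Bb-D has root G, degree 6 in Bb major, so vi.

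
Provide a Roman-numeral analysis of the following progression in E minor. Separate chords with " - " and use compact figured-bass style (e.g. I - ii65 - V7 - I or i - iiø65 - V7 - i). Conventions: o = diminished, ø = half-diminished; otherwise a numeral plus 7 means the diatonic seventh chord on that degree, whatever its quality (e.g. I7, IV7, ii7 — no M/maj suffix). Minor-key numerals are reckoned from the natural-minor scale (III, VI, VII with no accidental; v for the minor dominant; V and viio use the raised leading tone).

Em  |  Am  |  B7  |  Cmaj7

i - iv - V7 - VI7

Em has root E, degree 1 in E minor, so i.
Am has root A, degree 4 in E minor, so iv.
B7: dominant seventh chord on B = scale degree 5 → V7.
Cmaj7 has root C, degree 6 in E minor, so VI7.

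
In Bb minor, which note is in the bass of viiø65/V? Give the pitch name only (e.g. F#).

G

The applied chord viiø65/V is rooted on E: E-G-Bb-D.
The figure 65 means first inversion — the third is in the bass.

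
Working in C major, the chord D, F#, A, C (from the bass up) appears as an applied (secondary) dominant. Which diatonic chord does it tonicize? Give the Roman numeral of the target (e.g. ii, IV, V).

The chord is a dominant seventh chord on D.
A dominant resolves down a perfect fifth: D → G. In C major, G is scale degree 5, i.e. V.

V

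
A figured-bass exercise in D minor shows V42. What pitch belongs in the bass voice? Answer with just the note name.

V in D minor has root A; the chord is A-C#-E-G.
The figure 42 means third inversion — the seventh is in the bass.

G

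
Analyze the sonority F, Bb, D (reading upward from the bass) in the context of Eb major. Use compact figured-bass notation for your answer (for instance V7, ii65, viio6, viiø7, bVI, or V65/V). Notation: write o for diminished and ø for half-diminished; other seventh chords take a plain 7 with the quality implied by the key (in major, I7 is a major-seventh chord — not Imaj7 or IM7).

V64

Stacked in thirds the chord is Bb-D-F: a major triad on Bb.
In Eb major, Bb is the dominant; the diatonic major triad there is V.
With F in the bass the chord is in second inversion, so the figured bass is 64.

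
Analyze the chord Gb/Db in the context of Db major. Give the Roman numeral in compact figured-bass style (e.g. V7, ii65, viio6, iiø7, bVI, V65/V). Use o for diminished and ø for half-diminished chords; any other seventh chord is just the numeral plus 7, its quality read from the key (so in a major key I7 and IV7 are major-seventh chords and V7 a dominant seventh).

The pitches Gb-Bb-Db form a major triad rooted on Gb.
Gb is scale degree 4 in Db major, and a major triad on that degree is written IV.
With Db in the bass the chord is in second inversion, so the figured bass is 64.

IV64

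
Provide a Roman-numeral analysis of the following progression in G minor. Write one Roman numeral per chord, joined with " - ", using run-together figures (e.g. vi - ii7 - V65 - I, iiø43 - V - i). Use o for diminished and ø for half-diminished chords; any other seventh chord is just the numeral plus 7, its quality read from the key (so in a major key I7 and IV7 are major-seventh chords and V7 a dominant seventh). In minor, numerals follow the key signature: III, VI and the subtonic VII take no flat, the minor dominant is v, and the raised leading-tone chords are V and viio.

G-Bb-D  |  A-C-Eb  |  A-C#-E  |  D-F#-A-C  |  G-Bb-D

i - iio - V/V - V7 - i

G-Bb-D: root G is the tonic; minor triad there is i.
A-C-Eb: diminished triad on A = scale degree 2 → iio.
A-C#-E: chromatic; A is V of V, so V/V.
D-F#-A-C has root D, degree 5 in G minor, so V7.
G-Bb-D has root G, degree 1 in G minor, so i.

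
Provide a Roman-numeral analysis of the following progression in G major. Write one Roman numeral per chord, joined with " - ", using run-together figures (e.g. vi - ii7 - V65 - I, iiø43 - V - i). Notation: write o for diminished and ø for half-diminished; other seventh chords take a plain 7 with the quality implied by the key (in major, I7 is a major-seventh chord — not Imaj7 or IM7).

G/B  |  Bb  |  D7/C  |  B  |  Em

G/B: root G is the tonic; major triad there is I6.
Bb: Bb with this quality isn't in the key; it's bIII, borrowed from the parallel minor.
D7/C has root D, degree 5 in G major, so V42.
B is the secondary dominant of vi (major triad on B): V/vi.
Em: minor triad on E = scale degree 6 → vi.

I6 - bIII - V42 - V/vi - vi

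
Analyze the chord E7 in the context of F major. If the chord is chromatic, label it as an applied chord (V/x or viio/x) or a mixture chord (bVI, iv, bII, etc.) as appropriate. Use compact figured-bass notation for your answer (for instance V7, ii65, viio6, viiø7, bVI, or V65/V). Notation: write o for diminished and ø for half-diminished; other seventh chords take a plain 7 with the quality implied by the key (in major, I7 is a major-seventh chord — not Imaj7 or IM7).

V7/iii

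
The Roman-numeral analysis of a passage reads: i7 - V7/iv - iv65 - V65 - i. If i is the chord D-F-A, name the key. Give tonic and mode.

D minor

The chord Dm is a minor triad rooted on D; its label is i.
If D is scale degree 1 and the mode makes that degree carry a minor triad, the tonic is D and the mode is minor.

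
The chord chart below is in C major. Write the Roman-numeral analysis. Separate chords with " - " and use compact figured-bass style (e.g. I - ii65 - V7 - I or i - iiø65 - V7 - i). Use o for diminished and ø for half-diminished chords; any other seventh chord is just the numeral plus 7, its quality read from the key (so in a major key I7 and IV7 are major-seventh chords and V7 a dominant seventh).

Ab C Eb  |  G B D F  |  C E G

bVI - V7 - I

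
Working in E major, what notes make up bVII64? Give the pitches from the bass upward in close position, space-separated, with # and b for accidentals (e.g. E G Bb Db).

A D F#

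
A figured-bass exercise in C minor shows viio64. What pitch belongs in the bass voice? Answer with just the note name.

viio in C minor has root B; the chord is B-D-F.
The figure 64 means second inversion — the fifth is in the bass.

F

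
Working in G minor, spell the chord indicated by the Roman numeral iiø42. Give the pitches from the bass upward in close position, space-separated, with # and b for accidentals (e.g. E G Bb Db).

G A C Eb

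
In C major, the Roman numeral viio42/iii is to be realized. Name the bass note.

The applied chord viio42/iii is rooted on D#: D#-F#-A-C.
The figure 42 means third inversion — the seventh is in the bass.

C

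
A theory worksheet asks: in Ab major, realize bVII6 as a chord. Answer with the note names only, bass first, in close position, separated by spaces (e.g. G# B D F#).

Bb Db Gb

Scale degree 7 in Ab major is G; lowering it a half step gives Gb. bVII6 is a major triad on the lowered seventh degree (the subtonic), borrowed from the parallel minor.
So the chord is Gb-Bb-Db.
With the 6 figure the chord is in first inversion; from the bass Bb upward in close position it reads Bb-Db-Gb.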